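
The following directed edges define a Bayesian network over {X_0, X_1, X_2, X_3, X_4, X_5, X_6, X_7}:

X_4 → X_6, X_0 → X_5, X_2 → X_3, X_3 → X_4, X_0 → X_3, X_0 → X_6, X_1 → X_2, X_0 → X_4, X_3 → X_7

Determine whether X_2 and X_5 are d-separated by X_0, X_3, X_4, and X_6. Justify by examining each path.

Yes — X_2 and X_5 are d-separated given {X_0, X_3, X_4, X_6}.

We examine all 3 paths between X_2 and X_5:
Path 1: X_2 → X_3 ← X_0 → X_5
  X_0 is a fork here and X_0 is conditioned on, so the path is blocked at X_0.
Path 2: X_2 → X_3 → X_4 ← X_0 → X_5
  X_3 is a chain here and X_3 is conditioned on, so the path is blocked at X_3.
Path 3: X_2 → X_3 → X_4 → X_6 ← X_0 → X_5
  X_3 is a chain here and X_3 is conditioned on, so the path is blocked at X_3.
All paths are blocked; X_2 ⊥ X_5 | {X_0, X_3, X_4, X_6} holds.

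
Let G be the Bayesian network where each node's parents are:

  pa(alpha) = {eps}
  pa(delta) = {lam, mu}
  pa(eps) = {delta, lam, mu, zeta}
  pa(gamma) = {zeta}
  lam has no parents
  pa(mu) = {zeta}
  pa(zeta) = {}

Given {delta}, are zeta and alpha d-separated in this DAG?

4 paths connect zeta and alpha; each must be blocked for d-separation to hold:
  1. zeta → mu → eps → alpha — mu:chain[open]; eps:chain[open] ⇒ active
  2. zeta → mu → delta → eps → alpha — mu:chain[open]; delta:chain[blocks]; eps:chain[open] ⇒ blocked
  3. zeta → mu → delta ← lam → eps → alpha — mu:chain[open]; delta:collider[open]; lam:fork[open]; eps:chain[open] ⇒ active
  4. zeta → eps → alpha — eps:chain[open] ⇒ active
Because an active path exists, zeta and alpha are not d-separated.

No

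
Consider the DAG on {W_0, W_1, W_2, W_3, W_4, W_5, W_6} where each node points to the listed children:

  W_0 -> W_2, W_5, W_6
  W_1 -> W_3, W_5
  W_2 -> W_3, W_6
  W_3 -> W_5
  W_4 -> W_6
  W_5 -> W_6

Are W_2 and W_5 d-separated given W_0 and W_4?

There are 6 undirected paths between W_2 and W_5; checking each against the conditioning set {W_0, W_4}:
  1. W_2 → W_3 → W_5 — W_3:chain[open] ⇒ active
  2. W_2 → W_3 ← W_1 → W_5 — W_3:collider[blocks]; W_1:fork[open] ⇒ blocked
  3. W_2 → W_6 ← W_5 — W_6:collider[blocks] ⇒ blocked
  4. W_2 → W_6 ← W_0 → W_5 — W_6:collider[blocks]; W_0:fork[blocks] ⇒ blocked
  5. W_2 ← W_0 → W_6 ← W_5 — W_0:fork[blocks]; W_6:collider[blocks] ⇒ blocked
  6. W_2 ← W_0 → W_5 — W_0:fork[blocks] ⇒ blocked
At least one path is unblocked, so d-separation fails.

No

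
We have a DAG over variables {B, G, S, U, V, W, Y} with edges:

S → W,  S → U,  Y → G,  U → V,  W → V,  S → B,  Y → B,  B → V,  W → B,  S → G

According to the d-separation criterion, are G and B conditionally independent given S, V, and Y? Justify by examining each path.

There are 6 undirected paths between G and B; checking each against the conditioning set {S, V, Y}:
  1. G ← Y → B — Y:fork[blocks] ⇒ blocked
  2. G ← S → U → V ← W → B — S:fork[blocks]; U:chain[open]; V:collider[open]; W:fork[open] ⇒ blocked
  3. G ← S → U → V ← B — S:fork[blocks]; U:chain[open]; V:collider[open] ⇒ blocked
  4. G ← S → W → V ← B — S:fork[blocks]; W:chain[open]; V:collider[open] ⇒ blocked
  5. G ← S → W → B — S:fork[blocks]; W:chain[open] ⇒ blocked
  6. G ← S → B — S:fork[blocks] ⇒ blocked
Since every path is blocked, d-separation holds.

Yes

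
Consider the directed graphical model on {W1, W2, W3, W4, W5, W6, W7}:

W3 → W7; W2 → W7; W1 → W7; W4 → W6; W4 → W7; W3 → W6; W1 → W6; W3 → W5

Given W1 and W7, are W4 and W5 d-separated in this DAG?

No

4 paths connect W4 and W5; each must be blocked for d-separation to hold:
Path 1: W4 → W7 ← W1 → W6 ← W3 → W5
  W1 is a fork here and W1 is conditioned on, so the path is blocked at W1.
Path 2: W4 → W7 ← W3 → W5
  W7 is a collider and W7 is conditioned on, which opens it; W3 is a fork and W3 is not conditioned on — no node blocks this path, so it is active.
Path 3: W4 → W6 ← W1 → W7 ← W3 → W5
  W6 is a collider here and neither W6 nor any of its descendants is conditioned on, so the collider stays closed — the path is blocked at W6.
Path 4: W4 → W6 ← W3 → W5
  W6 is a collider here and neither W6 nor any of its descendants is conditioned on, so the collider stays closed — the path is blocked at W6.
Because an active path exists, W4 and W5 are not d-separated.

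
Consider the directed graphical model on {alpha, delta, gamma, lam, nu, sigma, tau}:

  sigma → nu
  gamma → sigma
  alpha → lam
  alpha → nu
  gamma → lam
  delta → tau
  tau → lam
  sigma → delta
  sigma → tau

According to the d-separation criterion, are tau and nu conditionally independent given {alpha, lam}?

No

6 paths connect tau and nu; each must be blocked for d-separation to hold:
  1. tau ← sigma ← gamma → lam ← alpha → nu — sigma:chain[open]; gamma:fork[open]; lam:collider[open]; alpha:fork[blocks] ⇒ blocked
  2. tau ← sigma → nu — sigma:fork[open] ⇒ active
  3. tau ← delta ← sigma ← gamma → lam ← alpha → nu — delta:chain[open]; sigma:chain[open]; gamma:fork[open]; lam:collider[open]; alpha:fork[blocks] ⇒ blocked
  4. tau ← delta ← sigma → nu — delta:chain[open]; sigma:fork[open] ⇒ active
  5. tau → lam ← alpha → nu — lam:collider[open]; alpha:fork[blocks] ⇒ blocked
  6. tau → lam ← gamma → sigma → nu — lam:collider[open]; gamma:fork[open]; sigma:chain[open] ⇒ active
At least one path is unblocked, so d-separation fails.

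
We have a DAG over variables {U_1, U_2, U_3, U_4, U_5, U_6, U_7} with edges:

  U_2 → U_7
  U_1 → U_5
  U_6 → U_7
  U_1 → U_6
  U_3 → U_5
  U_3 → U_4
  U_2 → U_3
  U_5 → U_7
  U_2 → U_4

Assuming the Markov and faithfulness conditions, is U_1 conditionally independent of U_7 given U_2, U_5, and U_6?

There are 4 undirected paths between U_1 and U_7; checking each against the conditioning set {U_2, U_5, U_6}:
Path 1: U_1 → U_6 → U_7
  U_6 is a chain here and U_6 is conditioned on, so the path is blocked at U_6.
Path 2: U_1 → U_5 → U_7
  U_5 is a chain here and U_5 is conditioned on, so the path is blocked at U_5.
Path 3: U_1 → U_5 ← U_3 ← U_2 → U_7
  U_2 is a fork here and U_2 is conditioned on, so the path is blocked at U_2.
Path 4: U_1 → U_5 ← U_3 → U_4 ← U_2 → U_7
  U_4 is a collider here and neither U_4 nor any of its descendants is conditioned on, so the collider stays closed — the path is blocked at U_4.
Since every path is blocked, d-separation holds.

Yes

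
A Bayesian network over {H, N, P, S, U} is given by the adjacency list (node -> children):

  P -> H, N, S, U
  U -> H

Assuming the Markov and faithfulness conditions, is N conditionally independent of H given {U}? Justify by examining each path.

No

2 paths connect N and H; each must be blocked for d-separation to hold:
Path 1: N ← P → H
  P is a fork and P is not conditioned on — no node blocks this path, so it is active.
Path 2: N ← P → U → H
  U is a chain here and U is conditioned on, so the path is blocked at U.
Because an active path exists, N and H are not d-separated.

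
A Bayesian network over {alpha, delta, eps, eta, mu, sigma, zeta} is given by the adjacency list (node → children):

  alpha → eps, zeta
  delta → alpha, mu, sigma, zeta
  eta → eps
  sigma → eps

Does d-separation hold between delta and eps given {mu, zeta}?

3 paths connect delta and eps; each must be blocked for d-separation to hold:
Path 1: delta → zeta ← alpha → eps
  zeta is a collider and zeta is conditioned on, which opens it; alpha is a fork and alpha is not conditioned on — no node blocks this path, so it is active.
Path 2: delta → alpha → eps
  alpha is a chain and alpha is not conditioned on — no node blocks this path, so it is active.
Path 3: delta → sigma → eps
  sigma is a chain and sigma is not conditioned on — no node blocks this path, so it is active.
Because an active path exists, delta and eps are not d-separated.

No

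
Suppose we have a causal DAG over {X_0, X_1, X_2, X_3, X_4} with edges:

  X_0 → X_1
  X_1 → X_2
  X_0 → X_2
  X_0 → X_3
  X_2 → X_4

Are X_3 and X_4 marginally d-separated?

2 paths connect X_3 and X_4; each must be blocked for d-separation to hold:
Path 1: X_3 ← X_0 → X_2 → X_4
  X_0 is a fork and X_0 is not conditioned on; X_2 is a chain and X_2 is not conditioned on — no node blocks this path, so it is active.
Path 2: X_3 ← X_0 → X_1 → X_2 → X_4
  X_0 is a fork and X_0 is not conditioned on; X_1 is a chain and X_1 is not conditioned on; X_2 is a chain and X_2 is not conditioned on — no node blocks this path, so it is active.
Since the path X_3 ← X_0 → X_2 → X_4 is active, X_3 and X_4 are not d-separated given ∅.

No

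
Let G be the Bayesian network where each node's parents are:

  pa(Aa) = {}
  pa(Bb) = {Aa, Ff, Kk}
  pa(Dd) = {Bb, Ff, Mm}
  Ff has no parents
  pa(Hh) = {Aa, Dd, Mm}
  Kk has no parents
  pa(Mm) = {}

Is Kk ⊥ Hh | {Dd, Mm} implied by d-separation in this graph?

Enumerating the 5 paths from Kk to Hh and testing each for blocking by {Dd, Mm}:
Path 1: Kk → Bb ← Ff → Dd → Hh
  Dd is a chain here and Dd is conditioned on, so the path is blocked at Dd.
Path 2: Kk → Bb ← Ff → Dd ← Mm → Hh
  Mm is a fork here and Mm is conditioned on, so the path is blocked at Mm.
Path 3: Kk → Bb ← Aa → Hh
  Bb is a collider and its descendant Dd is conditioned on, which opens it; Aa is a fork and Aa is not conditioned on — no node blocks this path, so it is active.
Path 4: Kk → Bb → Dd → Hh
  Dd is a chain here and Dd is conditioned on, so the path is blocked at Dd.
Path 5: Kk → Bb → Dd ← Mm → Hh
  Mm is a fork here and Mm is conditioned on, so the path is blocked at Mm.
Since the path Kk → Bb ← Aa → Hh is active, Kk and Hh are not d-separated given {Dd, Mm}.

No — Kk and Hh are not d-separated given {Dd, Mm}.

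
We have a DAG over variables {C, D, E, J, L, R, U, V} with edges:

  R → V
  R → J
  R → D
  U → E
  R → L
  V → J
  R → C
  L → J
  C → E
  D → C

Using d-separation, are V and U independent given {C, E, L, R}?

Enumerating the 6 paths from V to U and testing each for blocking by {C, E, L, R}:
Path 1: V → J ← L ← R → C → E ← U
  J is a collider here and neither J nor any of its descendants is conditioned on, so the collider stays closed — the path is blocked at J.
Path 2: V → J ← L ← R → D → C → E ← U
  J is a collider here and neither J nor any of its descendants is conditioned on, so the collider stays closed — the path is blocked at J.
Path 3: V → J ← R → C → E ← U
  J is a collider here and neither J nor any of its descendants is conditioned on, so the collider stays closed — the path is blocked at J.
Path 4: V → J ← R → D → C → E ← U
  J is a collider here and neither J nor any of its descendants is conditioned on, so the collider stays closed — the path is blocked at J.
Path 5: V ← R → C → E ← U
  R is a fork here and R is conditioned on, so the path is blocked at R.
Path 6: V ← R → D → C → E ← U
  R is a fork here and R is conditioned on, so the path is blocked at R.
Since every path is blocked, d-separation holds.

Yes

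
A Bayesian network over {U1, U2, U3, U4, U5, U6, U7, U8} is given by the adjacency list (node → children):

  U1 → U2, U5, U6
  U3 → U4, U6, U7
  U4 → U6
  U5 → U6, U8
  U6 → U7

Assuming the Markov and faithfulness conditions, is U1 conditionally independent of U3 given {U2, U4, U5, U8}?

Enumerating the 6 paths from U1 to U3 and testing each for blocking by {U2, U4, U5, U8}:
Path 1: U1 → U6 → U7 ← U3
  U7 is a collider here and neither U7 nor any of its descendants is conditioned on, so the collider stays closed — the path is blocked at U7.
Path 2: U1 → U6 ← U4 ← U3
  U6 is a collider here and neither U6 nor any of its descendants is conditioned on, so the collider stays closed — the path is blocked at U6.
Path 3: U1 → U6 ← U3
  U6 is a collider here and neither U6 nor any of its descendants is conditioned on, so the collider stays closed — the path is blocked at U6.
Path 4: U1 → U5 → U6 → U7 ← U3
  U5 is a chain here and U5 is conditioned on, so the path is blocked at U5.
Path 5: U1 → U5 → U6 ← U4 ← U3
  U5 is a chain here and U5 is conditioned on, so the path is blocked at U5.
Path 6: U1 → U5 → U6 ← U3
  U5 is a chain here and U5 is conditioned on, so the path is blocked at U5.
Since every path is blocked, d-separation holds.

Yes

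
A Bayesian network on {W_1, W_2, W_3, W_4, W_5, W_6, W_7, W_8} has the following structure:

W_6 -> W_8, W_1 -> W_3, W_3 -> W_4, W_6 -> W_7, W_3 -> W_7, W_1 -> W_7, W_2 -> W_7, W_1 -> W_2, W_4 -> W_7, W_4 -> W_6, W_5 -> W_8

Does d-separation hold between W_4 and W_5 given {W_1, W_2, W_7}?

Yes — W_4 and W_5 are d-separated given {W_1, W_2, W_7}.

5 paths connect W_4 and W_5; each must be blocked for d-separation to hold:
  1. W_4 → W_6 → W_8 ← W_5 — W_6:chain[open]; W_8:collider[blocks] ⇒ blocked
  2. W_4 ← W_3 ← W_1 → W_2 → W_7 ← W_6 → W_8 ← W_5 — W_3:chain[open]; W_1:fork[blocks]; W_2:chain[blocks]; W_7:collider[open]; W_6:fork[open]; W_8:collider[blocks] ⇒ blocked
  3. W_4 ← W_3 ← W_1 → W_7 ← W_6 → W_8 ← W_5 — W_3:chain[open]; W_1:fork[blocks]; W_7:collider[open]; W_6:fork[open]; W_8:collider[blocks] ⇒ blocked
  4. W_4 ← W_3 → W_7 ← W_6 → W_8 ← W_5 — W_3:fork[open]; W_7:collider[open]; W_6:fork[open]; W_8:collider[blocks] ⇒ blocked
  5. W_4 → W_7 ← W_6 → W_8 ← W_5 — W_7:collider[open]; W_6:fork[open]; W_8:collider[blocks] ⇒ blocked
Since every path is blocked, d-separation holds.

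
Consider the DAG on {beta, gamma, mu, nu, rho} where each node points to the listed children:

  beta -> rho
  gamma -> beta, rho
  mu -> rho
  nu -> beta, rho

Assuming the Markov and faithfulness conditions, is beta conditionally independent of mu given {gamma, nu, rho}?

3 paths connect beta and mu; each must be blocked for d-separation to hold:
  1. beta ← nu → rho ← mu — nu:fork[blocks]; rho:collider[open] ⇒ blocked
  2. beta ← gamma → rho ← mu — gamma:fork[blocks]; rho:collider[open] ⇒ blocked
  3. beta → rho ← mu — rho:collider[open] ⇒ active
Since the path beta → rho ← mu is active, beta and mu are not d-separated given {gamma, nu, rho}.

No — beta and mu are not d-separated given {gamma, nu, rho}.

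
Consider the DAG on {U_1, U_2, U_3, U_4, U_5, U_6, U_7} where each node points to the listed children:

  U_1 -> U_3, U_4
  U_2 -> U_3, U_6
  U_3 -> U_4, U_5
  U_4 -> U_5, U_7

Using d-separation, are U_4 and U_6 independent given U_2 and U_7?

Yes — U_4 and U_6 are d-separated given {U_2, U_7}.

We examine all 3 paths between U_4 and U_6:
Path 1: U_4 → U_5 ← U_3 ← U_2 → U_6
  U_5 is a collider here and neither U_5 nor any of its descendants is conditioned on, so the collider stays closed — the path is blocked at U_5.
Path 2: U_4 ← U_1 → U_3 ← U_2 → U_6
  U_2 is a fork here and U_2 is conditioned on, so the path is blocked at U_2.
Path 3: U_4 ← U_3 ← U_2 → U_6
  U_2 is a fork here and U_2 is conditioned on, so the path is blocked at U_2.
Every path is blocked, so U_4 and U_6 are d-separated given {U_2, U_7}.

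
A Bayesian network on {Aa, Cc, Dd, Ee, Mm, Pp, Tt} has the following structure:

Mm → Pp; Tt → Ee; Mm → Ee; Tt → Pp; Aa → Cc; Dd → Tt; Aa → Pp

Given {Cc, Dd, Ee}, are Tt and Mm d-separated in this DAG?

No

2 paths connect Tt and Mm; each must be blocked for d-separation to hold:
  1. Tt → Ee ← Mm — Ee:collider[open] ⇒ active
  2. Tt → Pp ← Mm — Pp:collider[blocks] ⇒ blocked
Since the path Tt → Ee ← Mm is active, Tt and Mm are not d-separated given {Cc, Dd, Ee}.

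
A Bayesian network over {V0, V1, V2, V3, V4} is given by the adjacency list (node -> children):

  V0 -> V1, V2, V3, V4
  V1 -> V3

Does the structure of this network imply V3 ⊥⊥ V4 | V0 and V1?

Yes

We examine all 2 paths between V3 and V4:
Path 1: V3 ← V0 → V4
  V0 is a fork here and V0 is conditioned on, so the path is blocked at V0.
Path 2: V3 ← V1 ← V0 → V4
  V1 is a chain here and V1 is conditioned on, so the path is blocked at V1.
Every path is blocked, so V3 and V4 are d-separated given {V0, V1}.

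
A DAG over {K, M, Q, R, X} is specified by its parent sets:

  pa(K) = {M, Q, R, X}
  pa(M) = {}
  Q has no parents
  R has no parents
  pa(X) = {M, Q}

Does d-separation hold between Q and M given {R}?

We examine all 4 paths between Q and M:
  1. Q → X ← M — X:collider[blocks] ⇒ blocked
  2. Q → X → K ← M — X:chain[open]; K:collider[blocks] ⇒ blocked
  3. Q → K ← M — K:collider[blocks] ⇒ blocked
  4. Q → K ← X ← M — K:collider[blocks]; X:chain[open] ⇒ blocked
Since every path is blocked, d-separation holds.

Yes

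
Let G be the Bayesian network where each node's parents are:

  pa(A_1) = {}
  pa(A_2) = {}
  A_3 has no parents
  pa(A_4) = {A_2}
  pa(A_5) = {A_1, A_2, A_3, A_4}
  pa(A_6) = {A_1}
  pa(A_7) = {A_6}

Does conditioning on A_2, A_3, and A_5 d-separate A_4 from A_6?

No

Enumerating the 2 paths from A_4 to A_6 and testing each for blocking by {A_2, A_3, A_5}:
Path 1: A_4 ← A_2 → A_5 ← A_1 → A_6
  A_2 is a fork here and A_2 is conditioned on, so the path is blocked at A_2.
Path 2: A_4 → A_5 ← A_1 → A_6
  A_5 is a collider and A_5 is conditioned on, which opens it; A_1 is a fork and A_1 is not conditioned on — no node blocks this path, so it is active.
At least one path is unblocked, so d-separation fails.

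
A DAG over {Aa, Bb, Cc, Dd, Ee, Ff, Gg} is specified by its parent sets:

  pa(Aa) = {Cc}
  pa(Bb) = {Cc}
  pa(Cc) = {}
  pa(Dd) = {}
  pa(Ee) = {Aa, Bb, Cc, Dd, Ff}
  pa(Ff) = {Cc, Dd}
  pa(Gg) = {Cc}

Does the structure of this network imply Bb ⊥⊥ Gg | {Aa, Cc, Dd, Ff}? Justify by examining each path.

We examine all 5 paths between Bb and Gg:
  1. Bb → Ee ← Dd → Ff ← Cc → Gg — Ee:collider[blocks]; Dd:fork[blocks]; Ff:collider[open]; Cc:fork[blocks] ⇒ blocked
  2. Bb → Ee ← Ff ← Cc → Gg — Ee:collider[blocks]; Ff:chain[blocks]; Cc:fork[blocks] ⇒ blocked
  3. Bb → Ee ← Aa ← Cc → Gg — Ee:collider[blocks]; Aa:chain[blocks]; Cc:fork[blocks] ⇒ blocked
  4. Bb → Ee ← Cc → Gg — Ee:collider[blocks]; Cc:fork[blocks] ⇒ blocked
  5. Bb ← Cc → Gg — Cc:fork[blocks] ⇒ blocked
Since every path is blocked, d-separation holds.

Yes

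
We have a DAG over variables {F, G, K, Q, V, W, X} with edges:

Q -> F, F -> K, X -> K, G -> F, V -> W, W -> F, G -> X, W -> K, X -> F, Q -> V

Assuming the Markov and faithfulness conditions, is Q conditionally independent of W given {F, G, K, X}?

We examine all 5 paths between Q and W:
Path 1: Q → V → W
  V is a chain and V is not conditioned on — no node blocks this path, so it is active.
Path 2: Q → F ← G → X → K ← W
  G is a fork here and G is conditioned on, so the path is blocked at G.
Path 3: Q → F ← W
  F is a collider and F is conditioned on, which opens it — no node blocks this path, so it is active.
Path 4: Q → F → K ← W
  F is a chain here and F is conditioned on, so the path is blocked at F.
Path 5: Q → F ← X → K ← W
  X is a fork here and X is conditioned on, so the path is blocked at X.
Because an active path exists, Q and W are not d-separated.

No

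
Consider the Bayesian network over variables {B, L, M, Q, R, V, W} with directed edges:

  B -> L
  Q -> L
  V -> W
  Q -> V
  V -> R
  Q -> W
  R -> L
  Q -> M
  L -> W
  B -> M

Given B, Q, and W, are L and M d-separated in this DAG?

Yes — L and M are d-separated given {B, Q, W}.

We examine all 6 paths between L and M:
  1. L ← Q → M — Q:fork[blocks] ⇒ blocked
  2. L → W ← Q → M — W:collider[open]; Q:fork[blocks] ⇒ blocked
  3. L → W ← V ← Q → M — W:collider[open]; V:chain[open]; Q:fork[blocks] ⇒ blocked
  4. L ← B → M — B:fork[blocks] ⇒ blocked
  5. L ← R ← V ← Q → M — R:chain[open]; V:chain[open]; Q:fork[blocks] ⇒ blocked
  6. L ← R ← V → W ← Q → M — R:chain[open]; V:fork[open]; W:collider[open]; Q:fork[blocks] ⇒ blocked
Since every path is blocked, d-separation holds.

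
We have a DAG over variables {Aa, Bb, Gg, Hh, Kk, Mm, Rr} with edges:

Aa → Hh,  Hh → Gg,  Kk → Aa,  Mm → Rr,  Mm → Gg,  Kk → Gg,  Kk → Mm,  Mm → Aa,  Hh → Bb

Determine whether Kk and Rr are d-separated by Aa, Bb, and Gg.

Enumerating the 5 paths from Kk to Rr and testing each for blocking by {Aa, Bb, Gg}:
  1. Kk → Gg ← Mm → Rr — Gg:collider[open]; Mm:fork[open] ⇒ active
  2. Kk → Gg ← Hh ← Aa ← Mm → Rr — Gg:collider[open]; Hh:chain[open]; Aa:chain[blocks]; Mm:fork[open] ⇒ blocked
  3. Kk → Mm → Rr — Mm:chain[open] ⇒ active
  4. Kk → Aa ← Mm → Rr — Aa:collider[open]; Mm:fork[open] ⇒ active
  5. Kk → Aa → Hh → Gg ← Mm → Rr — Aa:chain[blocks]; Hh:chain[open]; Gg:collider[open]; Mm:fork[open] ⇒ blocked
Since the path Kk → Gg ← Mm → Rr is active, Kk and Rr are not d-separated given {Aa, Bb, Gg}.

No — Kk and Rr are not d-separated given {Aa, Bb, Gg}.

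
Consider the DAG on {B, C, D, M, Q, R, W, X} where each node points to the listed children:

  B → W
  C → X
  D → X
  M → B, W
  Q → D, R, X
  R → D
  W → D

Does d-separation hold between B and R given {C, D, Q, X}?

6 paths connect B and R; each must be blocked for d-separation to hold:
Path 1: B ← M → W → D → X ← Q → R
  D is a chain here and D is conditioned on, so the path is blocked at D.
Path 2: B ← M → W → D ← R
  M is a fork and M is not conditioned on; W is a chain and W is not conditioned on; D is a collider and D is conditioned on, which opens it — no node blocks this path, so it is active.
Path 3: B ← M → W → D ← Q → R
  Q is a fork here and Q is conditioned on, so the path is blocked at Q.
Path 4: B → W → D → X ← Q → R
  D is a chain here and D is conditioned on, so the path is blocked at D.
Path 5: B → W → D ← R
  W is a chain and W is not conditioned on; D is a collider and D is conditioned on, which opens it — no node blocks this path, so it is active.
Path 6: B → W → D ← Q → R
  Q is a fork here and Q is conditioned on, so the path is blocked at Q.
At least one path is unblocked, so d-separation fails.

No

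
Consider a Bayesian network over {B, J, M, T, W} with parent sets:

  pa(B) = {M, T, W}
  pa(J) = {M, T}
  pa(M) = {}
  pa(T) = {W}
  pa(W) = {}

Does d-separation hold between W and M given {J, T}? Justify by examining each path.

Yes

Enumerating the 4 paths from W to M and testing each for blocking by {J, T}:
Path 1: W → T → J ← M
  T is a chain here and T is conditioned on, so the path is blocked at T.
Path 2: W → T → B ← M
  T is a chain here and T is conditioned on, so the path is blocked at T.
Path 3: W → B ← M
  B is a collider here and neither B nor any of its descendants is conditioned on, so the collider stays closed — the path is blocked at B.
Path 4: W → B ← T → J ← M
  B is a collider here and neither B nor any of its descendants is conditioned on, so the collider stays closed — the path is blocked at B.
Since every path is blocked, d-separation holds.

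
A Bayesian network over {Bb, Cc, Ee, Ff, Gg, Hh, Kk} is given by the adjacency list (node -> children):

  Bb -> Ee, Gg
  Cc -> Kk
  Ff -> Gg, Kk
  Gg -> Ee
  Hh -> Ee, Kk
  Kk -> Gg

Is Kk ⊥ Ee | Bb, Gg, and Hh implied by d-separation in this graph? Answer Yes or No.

Enumerating the 5 paths from Kk to Ee and testing each for blocking by {Bb, Gg, Hh}:
Path 1: Kk ← Hh → Ee
  Hh is a fork here and Hh is conditioned on, so the path is blocked at Hh.
Path 2: Kk → Gg → Ee
  Gg is a chain here and Gg is conditioned on, so the path is blocked at Gg.
Path 3: Kk → Gg ← Bb → Ee
  Bb is a fork here and Bb is conditioned on, so the path is blocked at Bb.
Path 4: Kk ← Ff → Gg → Ee
  Gg is a chain here and Gg is conditioned on, so the path is blocked at Gg.
Path 5: Kk ← Ff → Gg ← Bb → Ee
  Bb is a fork here and Bb is conditioned on, so the path is blocked at Bb.
Since every path is blocked, d-separation holds.

Yes — Kk and Ee are d-separated given {Bb, Gg, Hh}.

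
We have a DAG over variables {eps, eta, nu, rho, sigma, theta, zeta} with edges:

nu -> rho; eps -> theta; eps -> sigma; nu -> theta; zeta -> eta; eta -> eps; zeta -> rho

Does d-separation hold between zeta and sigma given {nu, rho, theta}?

No — zeta and sigma are not d-separated given {nu, rho, theta}.

2 paths connect zeta and sigma; each must be blocked for d-separation to hold:
Path 1: zeta → rho ← nu → theta ← eps → sigma
  nu is a fork here and nu is conditioned on, so the path is blocked at nu.
Path 2: zeta → eta → eps → sigma
  eta is a chain and eta is not conditioned on; eps is a chain and eps is not conditioned on — no node blocks this path, so it is active.
Because an active path exists, zeta and sigma are not d-separated.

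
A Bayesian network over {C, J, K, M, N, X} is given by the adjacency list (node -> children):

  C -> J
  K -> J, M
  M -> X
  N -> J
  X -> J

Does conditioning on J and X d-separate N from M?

Enumerating the 2 paths from N to M and testing each for blocking by {J, X}:
Path 1: N → J ← K → M
  J is a collider and J is conditioned on, which opens it; K is a fork and K is not conditioned on — no node blocks this path, so it is active.
Path 2: N → J ← X ← M
  X is a chain here and X is conditioned on, so the path is blocked at X.
Because an active path exists, N and M are not d-separated.

No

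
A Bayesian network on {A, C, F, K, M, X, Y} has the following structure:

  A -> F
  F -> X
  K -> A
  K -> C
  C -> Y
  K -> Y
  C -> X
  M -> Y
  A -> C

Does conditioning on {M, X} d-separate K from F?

No

6 paths connect K and F; each must be blocked for d-separation to hold:
Path 1: K → A → F
  A is a chain and A is not conditioned on — no node blocks this path, so it is active.
Path 2: K → A → C → X ← F
  A is a chain and A is not conditioned on; C is a chain and C is not conditioned on; X is a collider and X is conditioned on, which opens it — no node blocks this path, so it is active.
Path 3: K → C → X ← F
  C is a chain and C is not conditioned on; X is a collider and X is conditioned on, which opens it — no node blocks this path, so it is active.
Path 4: K → C ← A → F
  C is a collider and its descendant X is conditioned on, which opens it; A is a fork and A is not conditioned on — no node blocks this path, so it is active.
Path 5: K → Y ← C → X ← F
  Y is a collider here and neither Y nor any of its descendants is conditioned on, so the collider stays closed — the path is blocked at Y.
Path 6: K → Y ← C ← A → F
  Y is a collider here and neither Y nor any of its descendants is conditioned on, so the collider stays closed — the path is blocked at Y.
Since the path K → A → F is active, K and F are not d-separated given {M, X}.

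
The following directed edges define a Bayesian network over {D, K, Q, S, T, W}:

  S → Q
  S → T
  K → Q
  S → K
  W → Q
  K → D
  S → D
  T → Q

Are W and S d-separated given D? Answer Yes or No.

We examine all 4 paths between W and S:
Path 1: W → Q ← T ← S
  Q is a collider here and neither Q nor any of its descendants is conditioned on, so the collider stays closed — the path is blocked at Q.
Path 2: W → Q ← K → D ← S
  Q is a collider here and neither Q nor any of its descendants is conditioned on, so the collider stays closed — the path is blocked at Q.
Path 3: W → Q ← K ← S
  Q is a collider here and neither Q nor any of its descendants is conditioned on, so the collider stays closed — the path is blocked at Q.
Path 4: W → Q ← S
  Q is a collider here and neither Q nor any of its descendants is conditioned on, so the collider stays closed — the path is blocked at Q.
Every path is blocked, so W and S are d-separated given {D}.

Yes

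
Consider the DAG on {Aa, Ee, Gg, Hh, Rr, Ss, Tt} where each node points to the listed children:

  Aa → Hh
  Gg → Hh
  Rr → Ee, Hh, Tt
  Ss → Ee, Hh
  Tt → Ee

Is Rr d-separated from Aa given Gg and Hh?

3 paths connect Rr and Aa; each must be blocked for d-separation to hold:
  1. Rr → Ee ← Ss → Hh ← Aa — Ee:collider[blocks]; Ss:fork[open]; Hh:collider[open] ⇒ blocked
  2. Rr → Tt → Ee ← Ss → Hh ← Aa — Tt:chain[open]; Ee:collider[blocks]; Ss:fork[open]; Hh:collider[open] ⇒ blocked
  3. Rr → Hh ← Aa — Hh:collider[open] ⇒ active
At least one path is unblocked, so d-separation fails.

No — Rr and Aa are not d-separated given {Gg, Hh}.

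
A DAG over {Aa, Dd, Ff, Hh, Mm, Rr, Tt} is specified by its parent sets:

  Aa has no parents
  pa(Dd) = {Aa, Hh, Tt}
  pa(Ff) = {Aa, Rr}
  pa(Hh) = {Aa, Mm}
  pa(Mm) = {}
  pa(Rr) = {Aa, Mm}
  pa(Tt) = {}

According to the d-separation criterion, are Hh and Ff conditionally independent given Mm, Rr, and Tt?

Enumerating the 6 paths from Hh to Ff and testing each for blocking by {Mm, Rr, Tt}:
  1. Hh ← Mm → Rr → Ff — Mm:fork[blocks]; Rr:chain[blocks] ⇒ blocked
  2. Hh ← Mm → Rr ← Aa → Ff — Mm:fork[blocks]; Rr:collider[open]; Aa:fork[open] ⇒ blocked
  3. Hh ← Aa → Ff — Aa:fork[open] ⇒ active
  4. Hh ← Aa → Rr → Ff — Aa:fork[open]; Rr:chain[blocks] ⇒ blocked
  5. Hh → Dd ← Aa → Ff — Dd:collider[blocks]; Aa:fork[open] ⇒ blocked
  6. Hh → Dd ← Aa → Rr → Ff — Dd:collider[blocks]; Aa:fork[open]; Rr:chain[blocks] ⇒ blocked
Because an active path exists, Hh and Ff are not d-separated.

No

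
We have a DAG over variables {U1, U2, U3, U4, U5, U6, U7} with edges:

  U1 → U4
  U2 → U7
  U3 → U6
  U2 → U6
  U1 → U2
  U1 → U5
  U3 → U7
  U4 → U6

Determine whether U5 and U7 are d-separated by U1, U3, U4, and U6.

Yes — U5 and U7 are d-separated given {U1, U3, U4, U6}.

We examine all 4 paths between U5 and U7:
Path 1: U5 ← U1 → U2 → U6 ← U3 → U7
  U1 is a fork here and U1 is conditioned on, so the path is blocked at U1.
Path 2: U5 ← U1 → U2 → U7
  U1 is a fork here and U1 is conditioned on, so the path is blocked at U1.
Path 3: U5 ← U1 → U4 → U6 ← U3 → U7
  U1 is a fork here and U1 is conditioned on, so the path is blocked at U1.
Path 4: U5 ← U1 → U4 → U6 ← U2 → U7
  U1 is a fork here and U1 is conditioned on, so the path is blocked at U1.
All paths are blocked; U5 ⊥ U7 | {U1, U3, U4, U6} holds.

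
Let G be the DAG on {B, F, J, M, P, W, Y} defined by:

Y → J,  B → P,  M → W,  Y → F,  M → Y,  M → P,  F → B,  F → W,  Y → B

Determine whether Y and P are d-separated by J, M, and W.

No — Y and P are not d-separated given {J, M, W}.

We examine all 6 paths between Y and P:
  1. Y → F → W ← M → P — F:chain[open]; W:collider[open]; M:fork[blocks] ⇒ blocked
  2. Y → F → B → P — F:chain[open]; B:chain[open] ⇒ active
  3. Y ← M → P — M:fork[blocks] ⇒ blocked
  4. Y ← M → W ← F → B → P — M:fork[blocks]; W:collider[open]; F:fork[open]; B:chain[open] ⇒ blocked
  5. Y → B → P — B:chain[open] ⇒ active
  6. Y → B ← F → W ← M → P — B:collider[blocks]; F:fork[open]; W:collider[open]; M:fork[blocks] ⇒ blocked
At least one path is unblocked, so d-separation fails.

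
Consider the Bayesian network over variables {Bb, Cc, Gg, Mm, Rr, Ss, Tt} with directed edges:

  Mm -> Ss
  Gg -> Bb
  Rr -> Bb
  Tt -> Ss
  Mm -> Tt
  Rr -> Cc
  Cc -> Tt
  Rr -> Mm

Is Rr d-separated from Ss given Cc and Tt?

No

Enumerating the 4 paths from Rr to Ss and testing each for blocking by {Cc, Tt}:
Path 1: Rr → Mm → Tt → Ss
  Tt is a chain here and Tt is conditioned on, so the path is blocked at Tt.
Path 2: Rr → Mm → Ss
  Mm is a chain and Mm is not conditioned on — no node blocks this path, so it is active.
Path 3: Rr → Cc → Tt ← Mm → Ss
  Cc is a chain here and Cc is conditioned on, so the path is blocked at Cc.
Path 4: Rr → Cc → Tt → Ss
  Cc is a chain here and Cc is conditioned on, so the path is blocked at Cc.
At least one path is unblocked, so d-separation fails.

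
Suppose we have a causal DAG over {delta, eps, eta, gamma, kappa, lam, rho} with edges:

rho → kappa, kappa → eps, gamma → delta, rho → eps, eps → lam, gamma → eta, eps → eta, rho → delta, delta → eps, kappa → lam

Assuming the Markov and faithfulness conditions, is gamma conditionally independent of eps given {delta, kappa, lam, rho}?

Yes

Enumerating the 5 paths from gamma to eps and testing each for blocking by {delta, kappa, lam, rho}:
Path 1: gamma → delta ← rho → kappa → lam ← eps
  rho is a fork here and rho is conditioned on, so the path is blocked at rho.
Path 2: gamma → delta ← rho → kappa → eps
  rho is a fork here and rho is conditioned on, so the path is blocked at rho.
Path 3: gamma → delta ← rho → eps
  rho is a fork here and rho is conditioned on, so the path is blocked at rho.
Path 4: gamma → delta → eps
  delta is a chain here and delta is conditioned on, so the path is blocked at delta.
Path 5: gamma → eta ← eps
  eta is a collider here and neither eta nor any of its descendants is conditioned on, so the collider stays closed — the path is blocked at eta.
Every path is blocked, so gamma and eps are d-separated given {delta, kappa, lam, rho}.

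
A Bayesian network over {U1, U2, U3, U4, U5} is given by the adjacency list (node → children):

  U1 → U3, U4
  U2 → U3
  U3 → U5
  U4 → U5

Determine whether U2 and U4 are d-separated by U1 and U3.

Yes

Enumerating the 2 paths from U2 to U4 and testing each for blocking by {U1, U3}:
Path 1: U2 → U3 ← U1 → U4
  U1 is a fork here and U1 is conditioned on, so the path is blocked at U1.
Path 2: U2 → U3 → U5 ← U4
  U3 is a chain here and U3 is conditioned on, so the path is blocked at U3.
Since every path is blocked, d-separation holds.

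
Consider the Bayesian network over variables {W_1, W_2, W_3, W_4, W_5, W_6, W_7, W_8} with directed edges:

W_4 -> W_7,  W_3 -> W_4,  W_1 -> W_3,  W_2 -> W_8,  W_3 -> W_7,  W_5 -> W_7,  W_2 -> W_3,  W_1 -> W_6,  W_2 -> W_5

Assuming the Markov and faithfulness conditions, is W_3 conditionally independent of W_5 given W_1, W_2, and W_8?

There are 3 undirected paths between W_3 and W_5; checking each against the conditioning set {W_1, W_2, W_8}:
  1. W_3 → W_7 ← W_5 — W_7:collider[blocks] ⇒ blocked
  2. W_3 → W_4 → W_7 ← W_5 — W_4:chain[open]; W_7:collider[blocks] ⇒ blocked
  3. W_3 ← W_2 → W_5 — W_2:fork[blocks] ⇒ blocked
All paths are blocked; W_3 ⊥ W_5 | {W_1, W_2, W_8} holds.

Yes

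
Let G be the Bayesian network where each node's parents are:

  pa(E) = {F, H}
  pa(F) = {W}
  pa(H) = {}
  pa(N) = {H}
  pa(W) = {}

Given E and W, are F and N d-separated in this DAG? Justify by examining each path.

No

Only one path connects F and N:
Path 1: F → E ← H → N
  E is a collider and E is conditioned on, which opens it; H is a fork and H is not conditioned on — no node blocks this path, so it is active.
Since the path F → E ← H → N is active, F and N are not d-separated given {E, W}.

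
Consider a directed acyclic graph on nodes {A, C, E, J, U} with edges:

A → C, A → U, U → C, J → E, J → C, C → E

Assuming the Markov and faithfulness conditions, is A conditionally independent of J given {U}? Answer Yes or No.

4 paths connect A and J; each must be blocked for d-separation to hold:
  1. A → C → E ← J — C:chain[open]; E:collider[blocks] ⇒ blocked
  2. A → C ← J — C:collider[blocks] ⇒ blocked
  3. A → U → C → E ← J — U:chain[blocks]; C:chain[open]; E:collider[blocks] ⇒ blocked
  4. A → U → C ← J — U:chain[blocks]; C:collider[blocks] ⇒ blocked
Every path is blocked, so A and J are d-separated given {U}.

Yes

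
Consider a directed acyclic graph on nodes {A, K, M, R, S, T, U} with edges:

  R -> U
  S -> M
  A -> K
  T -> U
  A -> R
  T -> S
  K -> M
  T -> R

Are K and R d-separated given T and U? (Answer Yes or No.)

No

Enumerating the 3 paths from K to R and testing each for blocking by {T, U}:
  1. K ← A → R — A:fork[open] ⇒ active
  2. K → M ← S ← T → U ← R — M:collider[blocks]; S:chain[open]; T:fork[blocks]; U:collider[open] ⇒ blocked
  3. K → M ← S ← T → R — M:collider[blocks]; S:chain[open]; T:fork[blocks] ⇒ blocked
Since the path K ← A → R is active, K and R are not d-separated given {T, U}.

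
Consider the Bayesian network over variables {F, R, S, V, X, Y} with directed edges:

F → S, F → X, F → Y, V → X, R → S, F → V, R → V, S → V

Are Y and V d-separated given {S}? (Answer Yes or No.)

There are 4 undirected paths between Y and V; checking each against the conditioning set {S}:
Path 1: Y ← F → X ← V
  X is a collider here and neither X nor any of its descendants is conditioned on, so the collider stays closed — the path is blocked at X.
Path 2: Y ← F → S → V
  S is a chain here and S is conditioned on, so the path is blocked at S.
Path 3: Y ← F → S ← R → V
  F is a fork and F is not conditioned on; S is a collider and S is conditioned on, which opens it; R is a fork and R is not conditioned on — no node blocks this path, so it is active.
Path 4: Y ← F → V
  F is a fork and F is not conditioned on — no node blocks this path, so it is active.
At least one path is unblocked, so d-separation fails.

No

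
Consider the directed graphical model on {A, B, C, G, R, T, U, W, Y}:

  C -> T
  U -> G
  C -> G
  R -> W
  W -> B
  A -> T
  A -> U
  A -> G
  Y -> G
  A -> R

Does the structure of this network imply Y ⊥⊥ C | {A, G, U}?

There are 3 undirected paths between Y and C; checking each against the conditioning set {A, G, U}:
  1. Y → G ← A → T ← C — G:collider[open]; A:fork[blocks]; T:collider[blocks] ⇒ blocked
  2. Y → G ← U ← A → T ← C — G:collider[open]; U:chain[blocks]; A:fork[blocks]; T:collider[blocks] ⇒ blocked
  3. Y → G ← C — G:collider[open] ⇒ active
Since the path Y → G ← C is active, Y and C are not d-separated given {A, G, U}.

No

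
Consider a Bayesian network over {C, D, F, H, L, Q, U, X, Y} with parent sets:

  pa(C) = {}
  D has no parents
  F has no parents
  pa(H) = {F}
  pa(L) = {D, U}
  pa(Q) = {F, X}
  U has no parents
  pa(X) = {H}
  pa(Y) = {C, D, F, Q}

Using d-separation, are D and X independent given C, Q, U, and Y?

No — D and X are not d-separated given {C, Q, U, Y}.

Enumerating the 4 paths from D to X and testing each for blocking by {C, Q, U, Y}:
Path 1: D → Y ← F → Q ← X
  Y is a collider and Y is conditioned on, which opens it; F is a fork and F is not conditioned on; Q is a collider and Q is conditioned on, which opens it — no node blocks this path, so it is active.
Path 2: D → Y ← F → H → X
  Y is a collider and Y is conditioned on, which opens it; F is a fork and F is not conditioned on; H is a chain and H is not conditioned on — no node blocks this path, so it is active.
Path 3: D → Y ← Q ← F → H → X
  Q is a chain here and Q is conditioned on, so the path is blocked at Q.
Path 4: D → Y ← Q ← X
  Q is a chain here and Q is conditioned on, so the path is blocked at Q.
Because an active path exists, D and X are not d-separated.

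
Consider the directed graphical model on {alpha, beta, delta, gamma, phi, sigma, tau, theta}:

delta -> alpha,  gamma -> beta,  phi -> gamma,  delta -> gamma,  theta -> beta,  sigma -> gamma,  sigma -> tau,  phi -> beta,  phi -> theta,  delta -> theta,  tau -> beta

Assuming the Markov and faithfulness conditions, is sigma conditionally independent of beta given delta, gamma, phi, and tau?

Yes — sigma and beta are d-separated given {delta, gamma, phi, tau}.

6 paths connect sigma and beta; each must be blocked for d-separation to hold:
  1. sigma → tau → beta — tau:chain[blocks] ⇒ blocked
  2. sigma → gamma ← phi → theta → beta — gamma:collider[open]; phi:fork[blocks]; theta:chain[open] ⇒ blocked
  3. sigma → gamma ← phi → beta — gamma:collider[open]; phi:fork[blocks] ⇒ blocked
  4. sigma → gamma ← delta → theta ← phi → beta — gamma:collider[open]; delta:fork[blocks]; theta:collider[blocks]; phi:fork[blocks] ⇒ blocked
  5. sigma → gamma ← delta → theta → beta — gamma:collider[open]; delta:fork[blocks]; theta:chain[open] ⇒ blocked
  6. sigma → gamma → beta — gamma:chain[blocks] ⇒ blocked
Every path is blocked, so sigma and beta are d-separated given {delta, gamma, phi, tau}.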